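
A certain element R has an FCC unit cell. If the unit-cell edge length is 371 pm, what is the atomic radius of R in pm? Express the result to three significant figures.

In an FCC lattice, atoms touch along the face diagonal, so √2·a = 4r.
r = √2·a/4 = 1.4142 × 371 / 4 = 131 pm.

131 pm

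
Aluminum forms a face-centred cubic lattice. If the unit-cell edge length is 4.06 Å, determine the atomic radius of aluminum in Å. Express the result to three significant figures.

In an FCC lattice, atoms touch along the face diagonal, so √2·a = 4r.
r = √2·a/4 = 1.4142 × 4.06 / 4 = 1.44 Å.

1.44 Å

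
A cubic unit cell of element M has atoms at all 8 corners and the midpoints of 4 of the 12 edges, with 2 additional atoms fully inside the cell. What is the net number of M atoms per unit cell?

4

Corner atoms are shared by 8 cells (1/8 each), edge atoms by 4 (1/4 each), interior atoms are unshared.
Net atoms = 8 × 1/8 + 4 × 1/4 + 2 = 1 + 1 + 2 = 4.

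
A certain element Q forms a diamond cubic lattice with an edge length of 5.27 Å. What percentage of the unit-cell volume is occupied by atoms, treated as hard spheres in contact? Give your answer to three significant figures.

34.0%

In a diamond cubic lattice nearest neighbors lie along the body diagonal with √3·a = 8r, so r = 0.2165a = 1.141 Å.
Packing fraction = Z·(4/3)πr³ / a³ = 8 × (4/3)π × (1.141)³ / (5.27)³ = 0.3401 = 34.0%.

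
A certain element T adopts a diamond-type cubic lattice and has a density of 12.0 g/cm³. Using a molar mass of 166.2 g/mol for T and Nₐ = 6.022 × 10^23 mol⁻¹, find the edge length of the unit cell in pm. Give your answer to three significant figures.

With Z = 8 atoms per diamond cubic cell, a³ = Z·M/(N_A·ρ) = 8 × 166.2 / (6.022 × 10²³ × 12.00 g/cm³) = 1.840 × 10^-22 cm³.
a = (1.840 × 10^-22)^(1/3) = 5.688 × 10^-8 cm = 569 pm.

569 pm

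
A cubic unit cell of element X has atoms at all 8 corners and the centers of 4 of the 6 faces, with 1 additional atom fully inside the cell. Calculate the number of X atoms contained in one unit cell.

Corner atoms are shared by 8 cells (1/8 each), face atoms by 2 (1/2 each), interior atoms are unshared.
Net atoms = 8 × 1/8 + 4 × 1/2 + 1 = 1 + 2 + 1 = 4.

4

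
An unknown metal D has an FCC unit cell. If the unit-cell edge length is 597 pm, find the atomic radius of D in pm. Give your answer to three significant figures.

In an FCC lattice, atoms touch along the face diagonal, so √2·a = 4r.
r = √2·a/4 = 1.4142 × 597 / 4 = 211 pm.

211 pm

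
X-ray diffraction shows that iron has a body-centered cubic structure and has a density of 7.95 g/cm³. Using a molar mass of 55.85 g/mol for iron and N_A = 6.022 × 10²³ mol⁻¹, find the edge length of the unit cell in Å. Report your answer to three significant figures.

With Z = 2 atoms per BCC cell, a³ = Z·M/(N_A·ρ) = 2 × 55.85 / (6.022 × 10²³ × 7.950 g/cm³) = 2.333 × 10^-23 cm³.
a = (2.333 × 10^-23)^(1/3) = 2.857 × 10^-8 cm = 2.86 Å.

2.86 Å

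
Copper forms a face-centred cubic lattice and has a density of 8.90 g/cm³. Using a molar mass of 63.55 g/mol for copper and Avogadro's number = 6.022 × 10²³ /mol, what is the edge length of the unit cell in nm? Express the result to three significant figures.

0.362 nm

With Z = 4 atoms per FCC cell, a³ = Z·M/(N_A·ρ) = 4 × 63.55 / (6.022 × 10²³ × 8.900 g/cm³) = 4.743 × 10^-23 cm³.
a = (4.743 × 10^-23)^(1/3) = 3.620 × 10^-8 cm = 0.362 nm.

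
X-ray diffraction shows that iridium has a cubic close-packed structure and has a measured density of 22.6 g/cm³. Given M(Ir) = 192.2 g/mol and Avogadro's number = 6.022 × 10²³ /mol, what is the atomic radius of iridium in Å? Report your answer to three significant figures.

1.36 Å

For an FCC cell (Z = 4), a³ = Z·M/(N_A·ρ) = 4 × 192.2 / (6.022 × 10²³ × 22.60) = 5.649 × 10^-23 cm³, so a = 3.837 × 10^-8 cm = 3.837 Å.
Atoms touch along the face diagonal, so √2·a = 4r, so r = 0.3536 × a = 1.36 Å.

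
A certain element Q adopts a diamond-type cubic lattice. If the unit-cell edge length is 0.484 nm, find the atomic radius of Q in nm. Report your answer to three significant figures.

In a diamond cubic lattice, nearest neighbors lie along the body diagonal with √3·a = 8r.
r = √3·a/8 = 1.7321 × 0.484 / 8 = 0.105 nm.

0.105 nm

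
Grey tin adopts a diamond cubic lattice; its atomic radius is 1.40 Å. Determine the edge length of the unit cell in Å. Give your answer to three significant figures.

6.47 Å

In a diamond cubic lattice, nearest neighbors lie along the body diagonal with √3·a = 8r.
a = 8r/√3 = 8 × 1.40 / 1.7321 = 6.47 Å.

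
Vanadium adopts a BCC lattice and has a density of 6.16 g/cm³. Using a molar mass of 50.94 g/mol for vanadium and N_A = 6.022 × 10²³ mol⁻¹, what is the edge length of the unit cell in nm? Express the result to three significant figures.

0.302 nm

With Z = 2 atoms per BCC cell, a³ = Z·M/(N_A·ρ) = 2 × 50.94 / (6.022 × 10²³ × 6.160 g/cm³) = 2.746 × 10^-23 cm³.
a = (2.746 × 10^-23)^(1/3) = 3.017 × 10^-8 cm = 0.302 nm.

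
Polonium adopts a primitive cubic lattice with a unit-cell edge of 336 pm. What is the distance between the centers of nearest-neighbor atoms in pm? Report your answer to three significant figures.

In a simple cubic structure, atoms touch along the cell edge, so a = 2r; the nearest-neighbor distance equals 2r = 1.000·a.
d = 1.000 × 336 = 336 pm.

336 pm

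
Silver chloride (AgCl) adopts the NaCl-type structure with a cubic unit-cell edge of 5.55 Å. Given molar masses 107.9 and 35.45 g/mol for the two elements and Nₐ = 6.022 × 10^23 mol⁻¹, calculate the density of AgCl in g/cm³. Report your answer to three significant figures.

The NaCl-type structure contains Z = 4 formula units per cell; M(AgCl) = 107.9 + 35.45 = 143.35 g/mol.
a³ = (5.550 × 10^-8 cm)³ = 1.710 × 10^-22 cm³.
ρ = 4 × 143.35 / (6.022 × 10²³ × 1.710 × 10^-22) = 5.570 g/cm³.

5.57 g/cm³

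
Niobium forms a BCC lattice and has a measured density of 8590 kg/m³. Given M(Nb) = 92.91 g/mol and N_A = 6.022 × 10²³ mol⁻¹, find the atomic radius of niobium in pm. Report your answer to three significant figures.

For a BCC cell (Z = 2), a³ = Z·M/(N_A·ρ) = 2 × 92.91 / (6.022 × 10²³ × 8.590) = 3.592 × 10^-23 cm³, so a = 3.300 × 10^-8 cm = 330.0 pm.
Atoms touch along the body diagonal, so √3·a = 4r, so r = 0.4330 × a = 143 pm.

143 pm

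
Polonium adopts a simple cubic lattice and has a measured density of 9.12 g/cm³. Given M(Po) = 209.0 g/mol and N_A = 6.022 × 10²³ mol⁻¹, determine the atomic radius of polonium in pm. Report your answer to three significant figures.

For a simple cubic cell (Z = 1), a³ = Z·M/(N_A·ρ) = 1 × 209.0 / (6.022 × 10²³ × 9.120) = 3.805 × 10^-23 cm³, so a = 3.364 × 10^-8 cm = 336.4 pm.
Atoms touch along the cell edge, so a = 2r, so r = 0.5000 × a = 168 pm.

168 pm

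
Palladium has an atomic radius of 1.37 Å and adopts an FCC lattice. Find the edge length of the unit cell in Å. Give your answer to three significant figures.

3.87 Å

In an FCC lattice, atoms touch along the face diagonal, so √2·a = 4r.
a = 4r/√2 = 4 × 1.37 / 1.4142 = 3.87 Å.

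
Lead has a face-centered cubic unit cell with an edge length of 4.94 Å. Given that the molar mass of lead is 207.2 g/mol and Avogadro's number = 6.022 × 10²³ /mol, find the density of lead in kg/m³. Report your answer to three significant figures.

11400 kg/m³

An FCC unit cell contains Z = 4 atoms.
Cell volume: a³ = (4.94 Å)³ = (4.940 × 10^-8 cm)³ = 1.206 × 10^-22 cm³.
ρ = Z·M/(N_A·a³) = 4 × 207.2 / (6.022 × 10²³ × 1.206 × 10^-22) = 11.42 g/cm³ = 11400 kg/m³.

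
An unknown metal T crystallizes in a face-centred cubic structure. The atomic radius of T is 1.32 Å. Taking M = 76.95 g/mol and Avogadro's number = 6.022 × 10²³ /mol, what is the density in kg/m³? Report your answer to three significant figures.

In an FCC lattice, atoms touch along the face diagonal, so √2·a = 4r, giving a = 3.734 Å = 3.734 × 10^-8 cm.
With Z = 4, ρ = Z·M/(N_A·a³) = 4 × 76.95 / (6.022 × 10²³ × 5.204 × 10^-23) = 9.821 g/cm³ = 9820 kg/m³.

9820 kg/m³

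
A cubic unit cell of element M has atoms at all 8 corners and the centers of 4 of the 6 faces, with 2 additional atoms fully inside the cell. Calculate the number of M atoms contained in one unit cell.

5

Corner atoms are shared by 8 cells (1/8 each), face atoms by 2 (1/2 each), interior atoms are unshared.
Net atoms = 8 × 1/8 + 4 × 1/2 + 2 = 1 + 2 + 2 = 5.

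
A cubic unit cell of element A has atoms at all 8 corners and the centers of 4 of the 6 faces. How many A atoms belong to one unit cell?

3

Corner atoms are shared by 8 cells (1/8 each), face atoms by 2 (1/2 each).
Net atoms = 8 × 1/8 + 4 × 1/2 = 1 + 2 = 3.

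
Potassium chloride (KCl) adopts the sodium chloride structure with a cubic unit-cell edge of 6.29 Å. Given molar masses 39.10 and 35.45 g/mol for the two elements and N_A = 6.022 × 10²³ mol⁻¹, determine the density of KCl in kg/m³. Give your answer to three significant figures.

The sodium chloride structure contains Z = 4 formula units per cell; M(KCl) = 39.10 + 35.45 = 74.55 g/mol.
a³ = (6.290 × 10^-8 cm)³ = 2.489 × 10^-22 cm³.
ρ = 4 × 74.55 / (6.022 × 10²³ × 2.489 × 10^-22) = 1.990 g/cm³ = 1990 kg/m³.

1990 kg/m³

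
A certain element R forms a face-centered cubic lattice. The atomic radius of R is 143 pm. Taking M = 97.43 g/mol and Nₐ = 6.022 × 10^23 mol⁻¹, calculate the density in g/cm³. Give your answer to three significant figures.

In an FCC lattice, atoms touch along the face diagonal, so √2·a = 4r, giving a = 404.5 pm = 4.045 × 10^-8 cm.
With Z = 4, ρ = Z·M/(N_A·a³) = 4 × 97.43 / (6.022 × 10²³ × 6.617 × 10^-23) = 9.781 g/cm³.

9.78 g/cm³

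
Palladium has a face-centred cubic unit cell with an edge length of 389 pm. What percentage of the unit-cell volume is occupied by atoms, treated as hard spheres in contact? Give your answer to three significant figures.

74.0%

In an FCC lattice atoms touch along the face diagonal, so √2·a = 4r, so r = 0.3536a = 137.5 pm.
Packing fraction = Z·(4/3)πr³ / a³ = 4 × (4/3)π × (137.5)³ / (389)³ = 0.7405 = 74.0%.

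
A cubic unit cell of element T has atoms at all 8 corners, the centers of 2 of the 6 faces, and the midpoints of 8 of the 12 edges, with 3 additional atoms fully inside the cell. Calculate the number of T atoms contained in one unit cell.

7

Corner atoms are shared by 8 cells (1/8 each), face atoms by 2 (1/2 each), edge atoms by 4 (1/4 each), interior atoms are unshared.
Net atoms = 8 × 1/8 + 2 × 1/2 + 8 × 1/4 + 3 = 1 + 1 + 2 + 3 = 7.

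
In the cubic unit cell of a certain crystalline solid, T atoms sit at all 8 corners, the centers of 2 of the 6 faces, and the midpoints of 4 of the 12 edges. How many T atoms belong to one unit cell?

3

Corner atoms are shared by 8 cells (1/8 each), face atoms by 2 (1/2 each), edge atoms by 4 (1/4 each).
Net atoms = 8 × 1/8 + 2 × 1/2 + 4 × 1/4 = 1 + 1 + 1 = 3.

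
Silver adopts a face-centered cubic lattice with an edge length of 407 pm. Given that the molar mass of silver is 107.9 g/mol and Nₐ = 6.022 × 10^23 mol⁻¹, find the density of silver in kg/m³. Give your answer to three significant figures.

An FCC unit cell contains Z = 4 atoms.
Cell volume: a³ = (407 pm)³ = (4.070 × 10^-8 cm)³ = 6.742 × 10^-23 cm³.
ρ = Z·M/(N_A·a³) = 4 × 107.9 / (6.022 × 10²³ × 6.742 × 10^-23) = 10.63 g/cm³ = 10600 kg/m³.

10600 kg/m³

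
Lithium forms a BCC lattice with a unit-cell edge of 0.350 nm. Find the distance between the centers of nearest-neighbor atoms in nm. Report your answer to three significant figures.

In a BCC structure, atoms touch along the body diagonal, so √3·a = 4r; the nearest-neighbor distance equals 2r = 0.8660·a.
d = 0.8660 × 0.350 = 0.303 nm.

0.303 nm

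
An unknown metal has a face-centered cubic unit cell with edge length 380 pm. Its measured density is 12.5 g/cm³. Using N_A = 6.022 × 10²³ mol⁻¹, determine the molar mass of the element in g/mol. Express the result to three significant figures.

An FCC cell has Z = 4 atoms; a = 3.800 × 10^-8 cm.
M = ρ·N_A·a³/Z = 12.5 × 6.022 × 10²³ × 5.487 × 10^-23 / 4 = 103 g/mol.

103 g/mol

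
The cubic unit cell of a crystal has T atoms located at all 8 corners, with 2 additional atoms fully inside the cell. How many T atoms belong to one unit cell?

3

Corner atoms are shared by 8 cells (1/8 each), interior atoms are unshared.
Net atoms = 8 × 1/8 + 2 = 1 + 2 = 3.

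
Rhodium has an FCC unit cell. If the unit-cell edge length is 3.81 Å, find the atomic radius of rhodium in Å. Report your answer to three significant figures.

In an FCC lattice, atoms touch along the face diagonal, so √2·a = 4r.
r = √2·a/4 = 1.4142 × 3.81 / 4 = 1.35 Å.

1.35 Å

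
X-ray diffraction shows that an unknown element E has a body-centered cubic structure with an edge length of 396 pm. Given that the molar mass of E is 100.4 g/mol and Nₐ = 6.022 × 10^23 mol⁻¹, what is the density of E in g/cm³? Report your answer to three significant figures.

A BCC unit cell contains Z = 2 atoms.
Cell volume: a³ = (396 pm)³ = (3.960 × 10^-8 cm)³ = 6.210 × 10^-23 cm³.
ρ = Z·M/(N_A·a³) = 2 × 100.4 / (6.022 × 10²³ × 6.210 × 10^-23) = 5.370 g/cm³.

5.37 g/cm³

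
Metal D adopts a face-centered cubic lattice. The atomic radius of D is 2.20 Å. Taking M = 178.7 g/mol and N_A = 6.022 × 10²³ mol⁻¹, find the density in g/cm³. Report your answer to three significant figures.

In an FCC lattice, atoms touch along the face diagonal, so √2·a = 4r, giving a = 6.223 Å = 6.223 × 10^-8 cm.
With Z = 4, ρ = Z·M/(N_A·a³) = 4 × 178.7 / (6.022 × 10²³ × 2.409 × 10^-22) = 4.927 g/cm³.

4.93 g/cm³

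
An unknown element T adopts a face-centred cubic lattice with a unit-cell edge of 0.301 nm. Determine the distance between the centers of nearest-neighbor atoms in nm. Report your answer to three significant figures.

In an FCC structure, atoms touch along the face diagonal, so √2·a = 4r; the nearest-neighbor distance equals 2r = 0.7071·a.
d = 0.7071 × 0.301 = 0.213 nm.

0.213 nm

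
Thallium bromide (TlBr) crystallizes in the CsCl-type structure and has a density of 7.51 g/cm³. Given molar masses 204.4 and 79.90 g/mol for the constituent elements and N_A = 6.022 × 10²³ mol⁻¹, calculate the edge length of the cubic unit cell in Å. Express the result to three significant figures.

3.98 Å

M(TlBr) = 284.3 g/mol; Z = 1 formula unit per cell.
a³ = Z·M/(N_A·ρ) = 1 × 284.3 / (6.022 × 10²³ × 7.51) = 6.286 × 10^-23 cm³, so a = 3.976 × 10^-8 cm = 3.98 Å.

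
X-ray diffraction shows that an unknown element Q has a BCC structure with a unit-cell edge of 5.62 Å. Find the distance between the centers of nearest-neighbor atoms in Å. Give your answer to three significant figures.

In a BCC structure, atoms touch along the body diagonal, so √3·a = 4r; the nearest-neighbor distance equals 2r = 0.8660·a.
d = 0.8660 × 5.62 = 4.87 Å.

4.87 Å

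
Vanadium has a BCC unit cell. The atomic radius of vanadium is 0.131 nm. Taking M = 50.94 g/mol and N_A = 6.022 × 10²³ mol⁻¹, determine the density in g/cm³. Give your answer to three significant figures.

6.11 g/cm³

In a BCC lattice, atoms touch along the body diagonal, so √3·a = 4r, giving a = 0.3025 nm = 3.025 × 10^-8 cm.
With Z = 2, ρ = Z·M/(N_A·a³) = 2 × 50.94 / (6.022 × 10²³ × 2.769 × 10^-23) = 6.110 g/cm³.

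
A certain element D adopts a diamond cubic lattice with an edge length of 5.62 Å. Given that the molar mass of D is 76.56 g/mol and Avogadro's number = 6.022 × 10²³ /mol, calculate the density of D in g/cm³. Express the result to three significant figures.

5.73 g/cm³

A diamond cubic unit cell contains Z = 8 atoms.
Cell volume: a³ = (5.62 Å)³ = (5.620 × 10^-8 cm)³ = 1.775 × 10^-22 cm³.
ρ = Z·M/(N_A·a³) = 8 × 76.56 / (6.022 × 10²³ × 1.775 × 10^-22) = 5.730 g/cm³.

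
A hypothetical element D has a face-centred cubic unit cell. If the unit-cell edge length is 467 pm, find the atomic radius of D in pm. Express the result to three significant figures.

165 pm

In an FCC lattice, atoms touch along the face diagonal, so √2·a = 4r.
r = √2·a/4 = 1.4142 × 467 / 4 = 165 pm.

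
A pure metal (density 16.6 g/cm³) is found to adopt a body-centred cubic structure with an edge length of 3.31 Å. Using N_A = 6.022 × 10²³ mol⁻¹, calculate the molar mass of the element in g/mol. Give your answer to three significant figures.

A BCC cell has Z = 2 atoms; a = 3.310 × 10^-8 cm.
M = ρ·N_A·a³/Z = 16.6 × 6.022 × 10²³ × 3.626 × 10^-23 / 2 = 181 g/mol.

181 g/mol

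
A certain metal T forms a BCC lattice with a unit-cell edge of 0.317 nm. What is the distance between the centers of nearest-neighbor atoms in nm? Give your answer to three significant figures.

0.275 nm

In a BCC structure, atoms touch along the body diagonal, so √3·a = 4r; the nearest-neighbor distance equals 2r = 0.8660·a.
d = 0.8660 × 0.317 = 0.275 nm.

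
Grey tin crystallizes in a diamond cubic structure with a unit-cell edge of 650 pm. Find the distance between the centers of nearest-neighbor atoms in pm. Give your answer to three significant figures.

In a diamond cubic structure, nearest neighbors lie along the body diagonal with √3·a = 8r; the nearest-neighbor distance equals 2r = 0.4330·a.
d = 0.4330 × 650 = 281 pm.

281 pm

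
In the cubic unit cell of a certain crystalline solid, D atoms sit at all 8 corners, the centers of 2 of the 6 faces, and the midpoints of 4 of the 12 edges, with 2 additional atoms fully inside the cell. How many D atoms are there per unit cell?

5

Corner atoms are shared by 8 cells (1/8 each), face atoms by 2 (1/2 each), edge atoms by 4 (1/4 each), interior atoms are unshared.
Net atoms = 8 × 1/8 + 2 × 1/2 + 4 × 1/4 + 2 = 1 + 1 + 1 + 2 = 5.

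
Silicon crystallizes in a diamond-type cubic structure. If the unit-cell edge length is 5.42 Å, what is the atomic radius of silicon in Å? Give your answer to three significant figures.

1.17 Å

In a diamond cubic lattice, nearest neighbors lie along the body diagonal with √3·a = 8r.
r = √3·a/8 = 1.7321 × 5.42 / 8 = 1.17 Å.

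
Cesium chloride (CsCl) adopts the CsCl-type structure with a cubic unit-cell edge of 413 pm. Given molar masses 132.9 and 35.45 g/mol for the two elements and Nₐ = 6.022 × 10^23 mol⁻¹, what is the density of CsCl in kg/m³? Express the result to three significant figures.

The CsCl-type structure contains Z = 1 formula unit per cell; M(CsCl) = 132.9 + 35.45 = 168.35 g/mol.
a³ = (4.130 × 10^-8 cm)³ = 7.044 × 10^-23 cm³.
ρ = 1 × 168.35 / (6.022 × 10²³ × 7.044 × 10^-23) = 3.968 g/cm³ = 3970 kg/m³.

3970 kg/m³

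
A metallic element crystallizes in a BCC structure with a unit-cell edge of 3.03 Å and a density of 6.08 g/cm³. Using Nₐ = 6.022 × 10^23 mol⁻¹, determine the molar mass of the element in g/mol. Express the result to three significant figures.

A BCC cell has Z = 2 atoms; a = 3.030 × 10^-8 cm.
M = ρ·N_A·a³/Z = 6.08 × 6.022 × 10²³ × 2.782 × 10^-23 / 2 = 50.9 g/mol.

50.9 g/mol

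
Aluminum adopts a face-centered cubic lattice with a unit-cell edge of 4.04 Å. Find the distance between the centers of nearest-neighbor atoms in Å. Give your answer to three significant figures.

In an FCC structure, atoms touch along the face diagonal, so √2·a = 4r; the nearest-neighbor distance equals 2r = 0.7071·a.
d = 0.7071 × 4.04 = 2.86 Å.

2.86 Å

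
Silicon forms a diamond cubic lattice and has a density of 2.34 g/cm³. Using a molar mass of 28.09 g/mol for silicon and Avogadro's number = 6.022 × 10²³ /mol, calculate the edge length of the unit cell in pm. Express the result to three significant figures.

542 pm

With Z = 8 atoms per diamond cubic cell, a³ = Z·M/(N_A·ρ) = 8 × 28.09 / (6.022 × 10²³ × 2.340 g/cm³) = 1.595 × 10^-22 cm³.
a = (1.595 × 10^-22)^(1/3) = 5.423 × 10^-8 cm = 542 pm.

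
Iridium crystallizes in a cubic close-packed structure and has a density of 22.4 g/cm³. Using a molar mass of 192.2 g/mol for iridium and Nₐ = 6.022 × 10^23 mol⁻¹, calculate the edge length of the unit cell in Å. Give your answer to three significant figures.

With Z = 4 atoms per FCC cell, a³ = Z·M/(N_A·ρ) = 4 × 192.2 / (6.022 × 10²³ × 22.40 g/cm³) = 5.699 × 10^-23 cm³.
a = (5.699 × 10^-23)^(1/3) = 3.848 × 10^-8 cm = 3.85 Å.

3.85 Å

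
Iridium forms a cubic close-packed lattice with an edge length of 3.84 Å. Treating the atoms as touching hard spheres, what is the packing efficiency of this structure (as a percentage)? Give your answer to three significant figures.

74.0%

In an FCC lattice atoms touch along the face diagonal, so √2·a = 4r, so r = 0.3536a = 1.358 Å.
Packing fraction = Z·(4/3)πr³ / a³ = 4 × (4/3)π × (1.358)³ / (3.84)³ = 0.7405 = 74.0%.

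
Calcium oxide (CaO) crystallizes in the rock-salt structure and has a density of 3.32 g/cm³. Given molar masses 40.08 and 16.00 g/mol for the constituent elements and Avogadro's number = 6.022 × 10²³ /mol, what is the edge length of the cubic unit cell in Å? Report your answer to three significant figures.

4.82 Å

M(CaO) = 56.08 g/mol; Z = 4 formula units per cell.
a³ = Z·M/(N_A·ρ) = 4 × 56.08 / (6.022 × 10²³ × 3.32) = 1.122 × 10^-22 cm³, so a = 4.823 × 10^-8 cm = 4.82 Å.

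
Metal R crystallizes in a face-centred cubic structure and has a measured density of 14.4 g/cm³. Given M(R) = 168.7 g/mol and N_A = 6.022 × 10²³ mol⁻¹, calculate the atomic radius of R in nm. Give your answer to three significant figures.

0.151 nm

For an FCC cell (Z = 4), a³ = Z·M/(N_A·ρ) = 4 × 168.7 / (6.022 × 10²³ × 14.40) = 7.782 × 10^-23 cm³, so a = 4.269 × 10^-8 cm = 0.4269 nm.
Atoms touch along the face diagonal, so √2·a = 4r, so r = 0.3536 × a = 0.151 nm.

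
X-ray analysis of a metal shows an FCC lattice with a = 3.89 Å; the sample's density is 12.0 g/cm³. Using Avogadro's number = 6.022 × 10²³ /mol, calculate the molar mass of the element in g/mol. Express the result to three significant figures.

106 g/mol

An FCC cell has Z = 4 atoms; a = 3.890 × 10^-8 cm.
M = ρ·N_A·a³/Z = 12.0 × 6.022 × 10²³ × 5.886 × 10^-23 / 4 = 106 g/mol.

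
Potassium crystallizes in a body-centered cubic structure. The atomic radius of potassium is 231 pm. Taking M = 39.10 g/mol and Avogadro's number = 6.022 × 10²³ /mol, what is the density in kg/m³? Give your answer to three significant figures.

855 kg/m³

In a BCC lattice, atoms touch along the body diagonal, so √3·a = 4r, giving a = 533.5 pm = 5.335 × 10^-8 cm.
With Z = 2, ρ = Z·M/(N_A·a³) = 2 × 39.10 / (6.022 × 10²³ × 1.518 × 10^-22) = 0.8553 g/cm³ = 855 kg/m³.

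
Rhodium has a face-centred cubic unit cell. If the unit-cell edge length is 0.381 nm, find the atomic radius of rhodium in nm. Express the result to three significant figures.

0.135 nm

In an FCC lattice, atoms touch along the face diagonal, so √2·a = 4r.
r = √2·a/4 = 1.4142 × 0.381 / 4 = 0.135 nm.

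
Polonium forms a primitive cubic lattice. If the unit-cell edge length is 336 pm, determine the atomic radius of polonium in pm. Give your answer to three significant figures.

In a simple cubic lattice, atoms touch along the cell edge, so a = 2r.
r = a/2 = 336/2 = 168 pm.

168 pm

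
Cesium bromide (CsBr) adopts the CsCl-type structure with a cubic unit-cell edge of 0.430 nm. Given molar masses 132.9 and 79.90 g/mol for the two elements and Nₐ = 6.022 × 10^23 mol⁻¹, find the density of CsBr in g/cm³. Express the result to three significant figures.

The CsCl-type structure contains Z = 1 formula unit per cell; M(CsBr) = 132.9 + 79.90 = 212.8 g/mol.
a³ = (4.300 × 10^-8 cm)³ = 7.951 × 10^-23 cm³.
ρ = 1 × 212.8 / (6.022 × 10²³ × 7.951 × 10^-23) = 4.445 g/cm³.

4.44 g/cm³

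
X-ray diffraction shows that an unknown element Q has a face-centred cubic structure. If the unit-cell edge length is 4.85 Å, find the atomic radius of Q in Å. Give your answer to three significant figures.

1.71 Å

In an FCC lattice, atoms touch along the face diagonal, so √2·a = 4r.
r = √2·a/4 = 1.4142 × 4.85 / 4 = 1.71 Å.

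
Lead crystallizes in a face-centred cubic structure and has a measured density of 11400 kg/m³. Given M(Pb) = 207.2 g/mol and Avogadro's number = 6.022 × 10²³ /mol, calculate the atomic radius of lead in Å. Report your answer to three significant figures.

For an FCC cell (Z = 4), a³ = Z·M/(N_A·ρ) = 4 × 207.2 / (6.022 × 10²³ × 11.40) = 1.207 × 10^-22 cm³, so a = 4.942 × 10^-8 cm = 4.942 Å.
Atoms touch along the face diagonal, so √2·a = 4r, so r = 0.3536 × a = 1.75 Å.

1.75 Å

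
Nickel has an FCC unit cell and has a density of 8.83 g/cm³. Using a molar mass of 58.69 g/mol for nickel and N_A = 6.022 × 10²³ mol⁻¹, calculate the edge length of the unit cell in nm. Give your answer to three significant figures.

With Z = 4 atoms per FCC cell, a³ = Z·M/(N_A·ρ) = 4 × 58.69 / (6.022 × 10²³ × 8.830 g/cm³) = 4.415 × 10^-23 cm³.
a = (4.415 × 10^-23)^(1/3) = 3.534 × 10^-8 cm = 0.353 nm.

0.353 nm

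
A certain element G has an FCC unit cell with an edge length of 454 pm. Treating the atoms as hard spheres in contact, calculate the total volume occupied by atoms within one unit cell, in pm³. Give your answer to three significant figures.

6.93 × 10^7 pm³

In an FCC lattice atoms touch along the face diagonal, so √2·a = 4r, so r = 0.3536a = 160.5 pm.
V_atoms = Z × (4/3)πr³ = 4 × (4/3)π × (160.5)³ = 6.93 × 10^7 pm³.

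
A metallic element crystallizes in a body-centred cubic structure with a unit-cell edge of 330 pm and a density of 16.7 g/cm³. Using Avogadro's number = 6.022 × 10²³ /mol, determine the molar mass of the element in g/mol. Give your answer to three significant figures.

A BCC cell has Z = 2 atoms; a = 3.300 × 10^-8 cm.
M = ρ·N_A·a³/Z = 16.7 × 6.022 × 10²³ × 3.594 × 10^-23 / 2 = 181 g/mol.

181 g/mol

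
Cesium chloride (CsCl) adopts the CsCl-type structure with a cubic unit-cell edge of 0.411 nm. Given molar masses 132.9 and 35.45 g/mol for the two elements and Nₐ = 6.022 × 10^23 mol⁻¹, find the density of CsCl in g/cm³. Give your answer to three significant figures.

The CsCl-type structure contains Z = 1 formula unit per cell; M(CsCl) = 132.9 + 35.45 = 168.35 g/mol.
a³ = (4.110 × 10^-8 cm)³ = 6.943 × 10^-23 cm³.
ρ = 1 × 168.35 / (6.022 × 10²³ × 6.943 × 10^-23) = 4.027 g/cm³.

4.03 g/cm³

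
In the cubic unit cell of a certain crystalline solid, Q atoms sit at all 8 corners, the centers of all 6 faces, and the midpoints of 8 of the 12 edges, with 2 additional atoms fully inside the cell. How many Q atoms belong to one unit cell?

8

Corner atoms are shared by 8 cells (1/8 each), face atoms by 2 (1/2 each), edge atoms by 4 (1/4 each), interior atoms are unshared.
Net atoms = 8 × 1/8 + 6 × 1/2 + 8 × 1/4 + 2 = 1 + 3 + 2 + 2 = 8.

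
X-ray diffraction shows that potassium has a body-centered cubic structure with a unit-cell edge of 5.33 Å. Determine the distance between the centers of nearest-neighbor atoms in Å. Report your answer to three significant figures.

In a BCC structure, atoms touch along the body diagonal, so √3·a = 4r; the nearest-neighbor distance equals 2r = 0.8660·a.
d = 0.8660 × 5.33 = 4.62 Å.

4.62 Å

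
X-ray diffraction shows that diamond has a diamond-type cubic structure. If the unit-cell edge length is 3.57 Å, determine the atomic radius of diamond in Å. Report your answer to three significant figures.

In a diamond cubic lattice, nearest neighbors lie along the body diagonal with √3·a = 8r.
r = √3·a/8 = 1.7321 × 3.57 / 8 = 0.773 Å.

0.773 Å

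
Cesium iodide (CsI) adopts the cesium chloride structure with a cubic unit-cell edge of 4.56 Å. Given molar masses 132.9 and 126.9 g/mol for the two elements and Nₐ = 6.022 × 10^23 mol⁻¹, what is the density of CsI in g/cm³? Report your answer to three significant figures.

The cesium chloride structure contains Z = 1 formula unit per cell; M(CsI) = 132.9 + 126.9 = 259.8 g/mol.
a³ = (4.560 × 10^-8 cm)³ = 9.482 × 10^-23 cm³.
ρ = 1 × 259.8 / (6.022 × 10²³ × 9.482 × 10^-23) = 4.550 g/cm³.

4.55 g/cm³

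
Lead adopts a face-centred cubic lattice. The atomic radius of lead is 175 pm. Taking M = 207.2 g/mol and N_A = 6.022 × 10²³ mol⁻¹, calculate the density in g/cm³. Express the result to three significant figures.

In an FCC lattice, atoms touch along the face diagonal, so √2·a = 4r, giving a = 495.0 pm = 4.950 × 10^-8 cm.
With Z = 4, ρ = Z·M/(N_A·a³) = 4 × 207.2 / (6.022 × 10²³ × 1.213 × 10^-22) = 11.35 g/cm³.

11.3 g/cm³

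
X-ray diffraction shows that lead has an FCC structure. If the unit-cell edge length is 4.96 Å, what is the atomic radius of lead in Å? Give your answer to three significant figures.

1.75 Å

In an FCC lattice, atoms touch along the face diagonal, so √2·a = 4r.
r = √2·a/4 = 1.4142 × 4.96 / 4 = 1.75 Å.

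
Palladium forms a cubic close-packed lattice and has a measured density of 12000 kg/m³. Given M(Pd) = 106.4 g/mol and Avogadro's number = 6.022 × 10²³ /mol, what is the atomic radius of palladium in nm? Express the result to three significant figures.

For an FCC cell (Z = 4), a³ = Z·M/(N_A·ρ) = 4 × 106.4 / (6.022 × 10²³ × 12.00) = 5.890 × 10^-23 cm³, so a = 3.891 × 10^-8 cm = 0.3891 nm.
Atoms touch along the face diagonal, so √2·a = 4r, so r = 0.3536 × a = 0.138 nm.

0.138 nm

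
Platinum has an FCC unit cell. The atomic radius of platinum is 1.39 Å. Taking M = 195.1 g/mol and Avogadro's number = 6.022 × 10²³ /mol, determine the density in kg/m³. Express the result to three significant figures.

21300 kg/m³

In an FCC lattice, atoms touch along the face diagonal, so √2·a = 4r, giving a = 3.932 Å = 3.932 × 10^-8 cm.
With Z = 4, ρ = Z·M/(N_A·a³) = 4 × 195.1 / (6.022 × 10²³ × 6.077 × 10^-23) = 21.33 g/cm³ = 21300 kg/m³.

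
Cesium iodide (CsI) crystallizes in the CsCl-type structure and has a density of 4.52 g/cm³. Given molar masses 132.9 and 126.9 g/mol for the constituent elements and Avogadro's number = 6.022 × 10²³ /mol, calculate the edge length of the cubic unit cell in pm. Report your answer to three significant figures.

457 pm

M(CsI) = 259.8 g/mol; Z = 1 formula unit per cell.
a³ = Z·M/(N_A·ρ) = 1 × 259.8 / (6.022 × 10²³ × 4.52) = 9.545 × 10^-23 cm³, so a = 4.570 × 10^-8 cm = 457 pm.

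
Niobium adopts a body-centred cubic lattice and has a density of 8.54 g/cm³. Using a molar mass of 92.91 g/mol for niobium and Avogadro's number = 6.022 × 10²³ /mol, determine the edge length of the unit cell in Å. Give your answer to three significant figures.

With Z = 2 atoms per BCC cell, a³ = Z·M/(N_A·ρ) = 2 × 92.91 / (6.022 × 10²³ × 8.540 g/cm³) = 3.613 × 10^-23 cm³.
a = (3.613 × 10^-23)^(1/3) = 3.306 × 10^-8 cm = 3.31 Å.

3.31 Å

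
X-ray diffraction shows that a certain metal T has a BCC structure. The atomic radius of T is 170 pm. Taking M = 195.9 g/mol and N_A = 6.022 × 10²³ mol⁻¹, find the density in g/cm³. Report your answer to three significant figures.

In a BCC lattice, atoms touch along the body diagonal, so √3·a = 4r, giving a = 392.6 pm = 3.926 × 10^-8 cm.
With Z = 2, ρ = Z·M/(N_A·a³) = 2 × 195.9 / (6.022 × 10²³ × 6.051 × 10^-23) = 10.75 g/cm³.

10.8 g/cm³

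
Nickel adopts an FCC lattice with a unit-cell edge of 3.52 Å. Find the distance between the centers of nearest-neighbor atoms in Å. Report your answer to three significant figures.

In an FCC structure, atoms touch along the face diagonal, so √2·a = 4r; the nearest-neighbor distance equals 2r = 0.7071·a.
d = 0.7071 × 3.52 = 2.49 Å.

2.49 Å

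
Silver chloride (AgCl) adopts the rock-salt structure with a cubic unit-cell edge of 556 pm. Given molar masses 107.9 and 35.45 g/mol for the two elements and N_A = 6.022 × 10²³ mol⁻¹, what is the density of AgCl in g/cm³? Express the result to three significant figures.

5.54 g/cm³

The rock-salt structure contains Z = 4 formula units per cell; M(AgCl) = 107.9 + 35.45 = 143.35 g/mol.
a³ = (5.560 × 10^-8 cm)³ = 1.719 × 10^-22 cm³.
ρ = 4 × 143.35 / (6.022 × 10²³ × 1.719 × 10^-22) = 5.540 g/cm³.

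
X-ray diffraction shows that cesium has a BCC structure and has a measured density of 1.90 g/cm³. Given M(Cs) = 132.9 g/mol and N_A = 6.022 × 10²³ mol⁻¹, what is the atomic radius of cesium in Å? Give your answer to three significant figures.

For a BCC cell (Z = 2), a³ = Z·M/(N_A·ρ) = 2 × 132.9 / (6.022 × 10²³ × 1.900) = 2.323 × 10^-22 cm³, so a = 6.147 × 10^-8 cm = 6.147 Å.
Atoms touch along the body diagonal, so √3·a = 4r, so r = 0.4330 × a = 2.66 Å.

2.66 Å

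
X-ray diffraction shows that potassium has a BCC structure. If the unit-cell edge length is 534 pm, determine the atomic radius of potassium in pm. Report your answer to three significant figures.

231 pm

In a BCC lattice, atoms touch along the body diagonal, so √3·a = 4r.
r = √3·a/4 = 1.7321 × 534 / 4 = 231 pm.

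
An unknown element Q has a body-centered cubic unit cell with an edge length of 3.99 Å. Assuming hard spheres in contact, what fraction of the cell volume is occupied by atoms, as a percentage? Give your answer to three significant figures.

In a BCC lattice atoms touch along the body diagonal, so √3·a = 4r, so r = 0.4330a = 1.728 Å.
Packing fraction = Z·(4/3)πr³ / a³ = 2 × (4/3)π × (1.728)³ / (3.99)³ = 0.6802 = 68.0%.

68.0%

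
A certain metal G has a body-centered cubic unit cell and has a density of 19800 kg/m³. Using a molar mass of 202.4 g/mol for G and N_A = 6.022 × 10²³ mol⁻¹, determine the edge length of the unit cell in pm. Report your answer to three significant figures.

324 pm

With Z = 2 atoms per BCC cell, a³ = Z·M/(N_A·ρ) = 2 × 202.4 / (6.022 × 10²³ × 19.80 g/cm³) = 3.395 × 10^-23 cm³.
a = (3.395 × 10^-23)^(1/3) = 3.238 × 10^-8 cm = 324 pm.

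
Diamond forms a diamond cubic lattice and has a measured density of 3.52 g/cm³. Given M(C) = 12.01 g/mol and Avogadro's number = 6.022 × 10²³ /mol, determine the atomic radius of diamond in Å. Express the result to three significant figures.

For a diamond cubic cell (Z = 8), a³ = Z·M/(N_A·ρ) = 8 × 12.01 / (6.022 × 10²³ × 3.520) = 4.533 × 10^-23 cm³, so a = 3.565 × 10^-8 cm = 3.565 Å.
Nearest neighbors lie along the body diagonal with √3·a = 8r, so r = 0.2165 × a = 0.772 Å.

0.772 Å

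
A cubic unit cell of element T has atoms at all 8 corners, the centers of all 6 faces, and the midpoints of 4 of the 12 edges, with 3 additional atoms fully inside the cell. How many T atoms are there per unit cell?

Corner atoms are shared by 8 cells (1/8 each), face atoms by 2 (1/2 each), edge atoms by 4 (1/4 each), interior atoms are unshared.
Net atoms = 8 × 1/8 + 6 × 1/2 + 4 × 1/4 + 3 = 1 + 3 + 1 + 3 = 8.

8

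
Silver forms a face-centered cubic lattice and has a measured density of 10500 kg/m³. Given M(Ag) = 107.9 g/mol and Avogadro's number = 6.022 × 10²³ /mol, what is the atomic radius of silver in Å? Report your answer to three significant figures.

1.44 Å

For an FCC cell (Z = 4), a³ = Z·M/(N_A·ρ) = 4 × 107.9 / (6.022 × 10²³ × 10.50) = 6.826 × 10^-23 cm³, so a = 4.087 × 10^-8 cm = 4.087 Å.
Atoms touch along the face diagonal, so √2·a = 4r, so r = 0.3536 × a = 1.44 Å.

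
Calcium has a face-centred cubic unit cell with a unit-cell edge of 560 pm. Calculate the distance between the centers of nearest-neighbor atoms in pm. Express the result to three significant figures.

In an FCC structure, atoms touch along the face diagonal, so √2·a = 4r; the nearest-neighbor distance equals 2r = 0.7071·a.
d = 0.7071 × 560 = 396 pm.

396 pm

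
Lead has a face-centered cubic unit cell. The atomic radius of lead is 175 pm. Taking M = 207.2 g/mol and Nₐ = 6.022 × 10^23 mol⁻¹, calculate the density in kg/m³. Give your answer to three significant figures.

11300 kg/m³

In an FCC lattice, atoms touch along the face diagonal, so √2·a = 4r, giving a = 495.0 pm = 4.950 × 10^-8 cm.
With Z = 4, ρ = Z·M/(N_A·a³) = 4 × 207.2 / (6.022 × 10²³ × 1.213 × 10^-22) = 11.35 g/cm³ = 11300 kg/m³.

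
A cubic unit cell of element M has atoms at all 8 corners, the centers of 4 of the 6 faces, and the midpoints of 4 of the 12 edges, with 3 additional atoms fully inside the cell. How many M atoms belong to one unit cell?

Corner atoms are shared by 8 cells (1/8 each), face atoms by 2 (1/2 each), edge atoms by 4 (1/4 each), interior atoms are unshared.
Net atoms = 8 × 1/8 + 4 × 1/2 + 4 × 1/4 + 3 = 1 + 2 + 1 + 3 = 7.

7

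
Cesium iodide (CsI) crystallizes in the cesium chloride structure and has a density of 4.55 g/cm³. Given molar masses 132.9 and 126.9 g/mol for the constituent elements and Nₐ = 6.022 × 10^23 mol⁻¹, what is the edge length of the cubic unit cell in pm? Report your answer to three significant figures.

M(CsI) = 259.8 g/mol; Z = 1 formula unit per cell.
a³ = Z·M/(N_A·ρ) = 1 × 259.8 / (6.022 × 10²³ × 4.55) = 9.482 × 10^-23 cm³, so a = 4.560 × 10^-8 cm = 456 pm.

456 pm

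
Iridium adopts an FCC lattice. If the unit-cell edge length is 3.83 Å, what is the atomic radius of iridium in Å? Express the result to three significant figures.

1.35 Å

In an FCC lattice, atoms touch along the face diagonal, so √2·a = 4r.
r = √2·a/4 = 1.4142 × 3.83 / 4 = 1.35 Å.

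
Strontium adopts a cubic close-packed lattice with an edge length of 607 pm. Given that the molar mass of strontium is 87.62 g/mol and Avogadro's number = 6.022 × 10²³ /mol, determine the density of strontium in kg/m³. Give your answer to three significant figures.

An FCC unit cell contains Z = 4 atoms.
Cell volume: a³ = (607 pm)³ = (6.070 × 10^-8 cm)³ = 2.236 × 10^-22 cm³.
ρ = Z·M/(N_A·a³) = 4 × 87.62 / (6.022 × 10²³ × 2.236 × 10^-22) = 2.602 g/cm³ = 2600 kg/m³.

2600 kg/m³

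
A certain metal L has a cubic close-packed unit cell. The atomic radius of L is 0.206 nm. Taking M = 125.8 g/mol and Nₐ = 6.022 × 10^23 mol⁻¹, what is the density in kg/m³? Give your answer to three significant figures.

In an FCC lattice, atoms touch along the face diagonal, so √2·a = 4r, giving a = 0.5827 nm = 5.827 × 10^-8 cm.
With Z = 4, ρ = Z·M/(N_A·a³) = 4 × 125.8 / (6.022 × 10²³ × 1.978 × 10^-22) = 4.224 g/cm³ = 4220 kg/m³.

4220 kg/m³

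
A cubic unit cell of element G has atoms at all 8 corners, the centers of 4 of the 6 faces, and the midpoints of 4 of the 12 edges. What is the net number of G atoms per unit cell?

4

Corner atoms are shared by 8 cells (1/8 each), face atoms by 2 (1/2 each), edge atoms by 4 (1/4 each).
Net atoms = 8 × 1/8 + 4 × 1/2 + 4 × 1/4 = 1 + 2 + 1 = 4.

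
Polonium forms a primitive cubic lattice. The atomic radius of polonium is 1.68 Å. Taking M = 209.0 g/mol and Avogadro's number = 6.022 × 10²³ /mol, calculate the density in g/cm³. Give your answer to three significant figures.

In a simple cubic lattice, atoms touch along the cell edge, so a = 2r, giving a = 3.360 Å = 3.360 × 10^-8 cm.
With Z = 1, ρ = Z·M/(N_A·a³) = 1 × 209.0 / (6.022 × 10²³ × 3.793 × 10^-23) = 9.149 g/cm³.

9.15 g/cm³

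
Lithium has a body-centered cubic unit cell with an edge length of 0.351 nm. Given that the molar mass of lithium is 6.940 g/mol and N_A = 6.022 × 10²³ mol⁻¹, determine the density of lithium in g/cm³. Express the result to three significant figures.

0.533 g/cm³

A BCC unit cell contains Z = 2 atoms.
Cell volume: a³ = (0.351 nm)³ = (3.510 × 10^-8 cm)³ = 4.324 × 10^-23 cm³.
ρ = Z·M/(N_A·a³) = 2 × 6.940 / (6.022 × 10²³ × 4.324 × 10^-23) = 0.5330 g/cm³.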